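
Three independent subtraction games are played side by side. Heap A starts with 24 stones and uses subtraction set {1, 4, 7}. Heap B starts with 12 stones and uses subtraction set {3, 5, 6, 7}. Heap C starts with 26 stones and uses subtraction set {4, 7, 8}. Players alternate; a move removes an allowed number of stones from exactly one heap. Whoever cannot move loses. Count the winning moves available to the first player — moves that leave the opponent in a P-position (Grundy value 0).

0

Heap A, S = {1, 4, 7}:
n :  0  1  2  3  4  5  6  7  8  9 10 11 12 13 14 15 16 17 18 19 20 21 22 23 24
G :  0  1  0  1  2  0  1  2  0  1  0  1  2  0  1  2  0  1  0  1  2  0  1  2  0
G_A(24) = 0.
Heap B, S = {3, 5, 6, 7}:
n :  0  1  2  3  4  5  6  7  8  9 10 11 12
G :  0  0  0  1  1  1  2  2  2  3  0  0  0
G_B(12) = 0.
Heap C, S = {4, 7, 8}:
n :  0  1  2  3  4  5  6  7  8  9 10 11 12 13 14 15 16 17 18 19 20 21 22 23 24 25 26
G :  0  0  0  0  1  1  1  1  2  2  2  2  0  0  0  0  1  1  1  1  2  2  2  2  0  0  0
G_C(26) = 0.
Combined Grundy value = 0 ⊕ 0 ⊕ 0 = 0.
A winning move leaves total XOR = 0, i.e. changes one component's Grundy value g to g ⊕ X where X is the current total.
Heap A: target g' = 0⊕0 = 0, but every legal move changes the Grundy value (mex property), so 0 moves.
Heap B: target g' = 0⊕0 = 0, but every legal move changes the Grundy value (mex property), so 0 moves.
Heap C: target g' = 0⊕0 = 0, but every legal move changes the Grundy value (mex property), so 0 moves.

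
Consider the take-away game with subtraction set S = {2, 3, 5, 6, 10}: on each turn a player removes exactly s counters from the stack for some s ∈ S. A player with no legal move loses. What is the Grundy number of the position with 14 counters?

n :  0  1  2  3  4  5  6  7  8  9 10 11 12 13 14
G :  0  0  1  1  2  2  3  3  0  0  1  1  2  2  3

3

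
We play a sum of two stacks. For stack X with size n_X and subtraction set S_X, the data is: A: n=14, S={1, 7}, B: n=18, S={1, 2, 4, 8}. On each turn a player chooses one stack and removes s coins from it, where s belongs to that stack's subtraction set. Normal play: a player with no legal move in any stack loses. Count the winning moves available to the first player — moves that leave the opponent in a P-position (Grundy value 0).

0

Stack A, S = {1, 7}:
n :  0  1  2  3  4  5  6  7  8  9 10 11 12 13 14
G :  0  1  0  1  0  1  0  1  0  1  0  1  0  1  0
G_A(14) = 0.
Stack B, S = {1, 2, 4, 8}:
n :  0  1  2  3  4  5  6  7  8  9 10 11 12 13 14 15 16 17 18
G :  0  1  2  0  1  2  0  1  2  0  1  2  0  1  2  0  1  2  0
G_B(18) = 0.
Combined Grundy value = 0 ⊕ 0 = 0.
A winning move leaves total XOR = 0, i.e. changes one component's Grundy value g to g ⊕ X where X is the current total.
Stack A: target g' = 0⊕0 = 0, but every legal move changes the Grundy value (mex property), so 0 moves.
Stack B: target g' = 0⊕0 = 0, but every legal move changes the Grundy value (mex property), so 0 moves.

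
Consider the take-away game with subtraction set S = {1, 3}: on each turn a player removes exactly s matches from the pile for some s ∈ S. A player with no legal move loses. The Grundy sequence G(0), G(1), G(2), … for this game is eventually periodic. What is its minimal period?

2

G(0) = 0
G(1) = mex{0} = 1
G(2) = mex{1} = 0
G(3) = mex{0,0} = 1
G(4) = mex{1,1} = 0
G(5) = mex{0,0} = 1
G(6) = mex{1,1} = 0
G(7) = mex{0,0} = 1
G(8) = mex{1,1} = 0
G(9) = mex{0,0} = 1
G(10) = mex{1,1} = 0
G(11) = mex{0,0} = 1
G(12) = mex{1,1} = 0
G(13) = mex{0,0} = 1
G(14) = mex{1,1} = 0
G(n+2) = G(n) holds for n = 0,…,2 (a full window of length max(S) = 3), so the sequence is purely periodic with period 2.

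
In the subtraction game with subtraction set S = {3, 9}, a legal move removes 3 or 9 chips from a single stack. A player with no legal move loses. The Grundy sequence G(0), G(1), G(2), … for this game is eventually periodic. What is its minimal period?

6

n :  0  1  2  3  4  5  6  7  8  9 10 11 12 13 14 15 16
G :  0  0  0  1  1  1  0  0  0  1  1  1  0  0  0  1  1
G(n+6) = G(n) holds for n = 0,…,8 (a full window of length max(S) = 9), so the sequence is purely periodic with period 6.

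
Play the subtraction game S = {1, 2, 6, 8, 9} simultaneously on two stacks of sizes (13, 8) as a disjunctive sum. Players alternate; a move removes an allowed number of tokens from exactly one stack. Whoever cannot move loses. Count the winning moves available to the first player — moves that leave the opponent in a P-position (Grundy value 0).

3

All stacks use S = {1, 2, 6, 8, 9}:
n :  0  1  2  3  4  5  6  7  8  9 10 11 12 13
G :  0  1  2  0  1  2  3  0  1  2  0  1  2  3
Stack A: G(13) = 3.
Stack B: G(8) = 1.
Combined Grundy value = 3 ⊕ 1 = 2.
A winning move leaves total XOR = 0, i.e. changes one component's Grundy value g to g ⊕ X where X is the current total.
Stack A: need g' = 3⊕2 = 1. Options: 13−1→G=2, 13−2→G=1, 13−6→G=0, 13−8→G=2, 13−9→G=1. Hits: 2.
Stack B: need g' = 1⊕2 = 3. Options: 8−1→G=0, 8−2→G=3, 8−6→G=2, 8−8→G=0. Hits: 1.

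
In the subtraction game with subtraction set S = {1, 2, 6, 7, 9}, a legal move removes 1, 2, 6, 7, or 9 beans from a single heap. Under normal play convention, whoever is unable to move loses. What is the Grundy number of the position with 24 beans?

n :  0  1  2  3  4  5  6  7  8  9 10 11 12 13 14 15 16 17 18 19 20 21 22 23 24
G :  0  1  2  0  1  2  3  4  0  1  2  0  1  2  3  4  0  1  2  0  1  2  3  4  0

0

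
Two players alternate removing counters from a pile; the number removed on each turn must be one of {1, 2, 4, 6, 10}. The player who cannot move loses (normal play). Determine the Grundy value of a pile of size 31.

G(0) = 0
G(1) = mex{0} = 1
G(2) = mex{1,0} = 2
G(3) = mex{2,1} = 0
G(4) = mex{0,2,0} = 1
G(5) = mex{1,0,1} = 2
G(6) = mex{2,1,2,0} = 3
G(7) = mex{3,2,0,1} = 4
G(8) = mex{4,3,1,2} = 0
G(9) = mex{0,4,2,0} = 1
G(10) = mex{1,0,3,1,0} = 2
G(11) = mex{2,1,4,2,1} = 0
G(12) = mex{0,2,0,3,2} = 1
G(13) = mex{1,0,1,4,0} = 2
G(14) = mex{2,1,2,0,1} = 3
G(15) = mex{3,2,0,1,2} = 4
G(16) = mex{4,3,1,2,3} = 0
G(17) = mex{0,4,2,0,4} = 1
G(18) = mex{1,0,3,1,0} = 2
G(19) = mex{2,1,4,2,1} = 0
G(20) = mex{0,2,0,3,2} = 1
G(21) = mex{1,0,1,4,0} = 2
G(22) = mex{2,1,2,0,1} = 3
G(23) = mex{3,2,0,1,2} = 4
G(24) = mex{4,3,1,2,3} = 0
G(25) = mex{0,4,2,0,4} = 1
G(26) = mex{1,0,3,1,0} = 2
G(27) = mex{2,1,4,2,1} = 0
G(28) = mex{0,2,0,3,2} = 1
G(29) = mex{1,0,1,4,0} = 2
G(30) = mex{2,1,2,0,1} = 3
G(31) = mex{3,2,0,1,2} = 4

4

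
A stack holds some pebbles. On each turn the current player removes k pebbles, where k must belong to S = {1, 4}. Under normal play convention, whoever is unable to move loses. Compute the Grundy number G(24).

2

G(0) = 0
G(1) = mex{0} = 1
G(2) = mex{1} = 0
G(3) = mex{0} = 1
G(4) = mex{1,0} = 2
G(5) = mex{2,1} = 0
G(6) = mex{0,0} = 1
G(7) = mex{1,1} = 0
G(8) = mex{0,2} = 1
G(9) = mex{1,0} = 2
G(10) = mex{2,1} = 0
G(11) = mex{0,0} = 1
G(12) = mex{1,1} = 0
G(13) = mex{0,2} = 1
G(14) = mex{1,0} = 2
G(15) = mex{2,1} = 0
G(16) = mex{0,0} = 1
G(17) = mex{1,1} = 0
G(18) = mex{0,2} = 1
G(19) = mex{1,0} = 2
G(20) = mex{2,1} = 0
G(21) = mex{0,0} = 1
G(22) = mex{1,1} = 0
G(23) = mex{0,2} = 1
G(24) = mex{1,0} = 2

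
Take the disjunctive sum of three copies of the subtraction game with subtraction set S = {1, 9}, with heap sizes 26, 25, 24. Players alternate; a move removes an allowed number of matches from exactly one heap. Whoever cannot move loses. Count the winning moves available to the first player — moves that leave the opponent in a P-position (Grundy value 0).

6

All heaps use S = {1, 9}:
G(0) = 0
G(1) = mex{0} = 1
G(2) = mex{1} = 0
G(3) = mex{0} = 1
G(4) = mex{1} = 0
G(5) = mex{0} = 1
G(6) = mex{1} = 0
G(7) = mex{0} = 1
G(8) = mex{1} = 0
G(9) = mex{0,0} = 1
G(10) = mex{1,1} = 0
G(11) = mex{0,0} = 1
G(12) = mex{1,1} = 0
G(13) = mex{0,0} = 1
G(14) = mex{1,1} = 0
G(15) = mex{0,0} = 1
G(16) = mex{1,1} = 0
G(17) = mex{0,0} = 1
G(18) = mex{1,1} = 0
G(19) = mex{0,0} = 1
G(20) = mex{1,1} = 0
G(21) = mex{0,0} = 1
G(22) = mex{1,1} = 0
G(23) = mex{0,0} = 1
G(24) = mex{1,1} = 0
G(25) = mex{0,0} = 1
G(26) = mex{1,1} = 0
Heap A: G(26) = 0.
Heap B: G(25) = 1.
Heap C: G(24) = 0.
Combined Grundy value = 0 ⊕ 1 ⊕ 0 = 1.
A winning move leaves total XOR = 0, i.e. changes one component's Grundy value g to g ⊕ X where X is the current total.
Heap A: need g' = 0⊕1 = 1. Options: 26−1→G=1, 26−9→G=1. Hits: 2.
Heap B: need g' = 1⊕1 = 0. Options: 25−1→G=0, 25−9→G=0. Hits: 2.
Heap C: need g' = 0⊕1 = 1. Options: 24−1→G=1, 24−9→G=1. Hits: 2.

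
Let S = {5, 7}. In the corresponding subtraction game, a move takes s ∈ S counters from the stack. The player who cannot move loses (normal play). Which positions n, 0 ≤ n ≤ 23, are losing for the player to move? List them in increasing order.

0, 1, 2, 3, 4, 12, 13, 14, 15, 16

G(0) = 0
G(1) = mex{} = 0
G(2) = mex{} = 0
G(3) = mex{} = 0
G(4) = mex{} = 0
G(5) = mex{0} = 1
G(6) = mex{0} = 1
G(7) = mex{0,0} = 1
G(8) = mex{0,0} = 1
G(9) = mex{0,0} = 1
G(10) = mex{1,0} = 2
G(11) = mex{1,0} = 2
G(12) = mex{1,1} = 0
G(13) = mex{1,1} = 0
G(14) = mex{1,1} = 0
G(15) = mex{2,1} = 0
G(16) = mex{2,1} = 0
G(17) = mex{0,2} = 1
G(18) = mex{0,2} = 1
G(19) = mex{0,0} = 1
G(20) = mex{0,0} = 1
G(21) = mex{0,0} = 1
G(22) = mex{1,0} = 2
G(23) = mex{1,0} = 2
P-positions are exactly the n with G(n) = 0.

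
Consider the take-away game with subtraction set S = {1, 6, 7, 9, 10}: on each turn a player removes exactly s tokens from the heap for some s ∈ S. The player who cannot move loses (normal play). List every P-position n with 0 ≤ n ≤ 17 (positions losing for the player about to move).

G(0) = 0
G(1) = mex{0} = 1
G(2) = mex{1} = 0
G(3) = mex{0} = 1
G(4) = mex{1} = 0
G(5) = mex{0} = 1
G(6) = mex{1,0} = 2
G(7) = mex{2,1,0} = 3
G(8) = mex{3,0,1} = 2
G(9) = mex{2,1,0,0} = 3
G(10) = mex{3,0,1,1,0} = 2
G(11) = mex{2,1,0,0,1} = 3
G(12) = mex{3,2,1,1,0} = 4
G(13) = mex{4,3,2,0,1} = 5
G(14) = mex{5,2,3,1,0} = 4
G(15) = mex{4,3,2,2,1} = 0
G(16) = mex{0,2,3,3,2} = 1
G(17) = mex{1,3,2,2,3} = 0
P-positions are exactly the n with G(n) = 0.

0, 2, 4, 15, 17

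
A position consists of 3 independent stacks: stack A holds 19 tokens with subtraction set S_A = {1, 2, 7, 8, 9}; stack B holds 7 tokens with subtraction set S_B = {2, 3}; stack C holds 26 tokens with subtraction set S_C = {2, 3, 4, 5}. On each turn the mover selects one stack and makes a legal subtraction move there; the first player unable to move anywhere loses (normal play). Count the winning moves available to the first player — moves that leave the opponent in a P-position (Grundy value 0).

4

Stack A, S = {1, 2, 7, 8, 9}:
G(0) = 0
G(1) = mex{0} = 1
G(2) = mex{1,0} = 2
G(3) = mex{2,1} = 0
G(4) = mex{0,2} = 1
G(5) = mex{1,0} = 2
G(6) = mex{2,1} = 0
G(7) = mex{0,2,0} = 1
G(8) = mex{1,0,1,0} = 2
G(9) = mex{2,1,2,1,0} = 3
G(10) = mex{3,2,0,2,1} = 4
G(11) = mex{4,3,1,0,2} = 5
G(12) = mex{5,4,2,1,0} = 3
G(13) = mex{3,5,0,2,1} = 4
G(14) = mex{4,3,1,0,2} = 5
G(15) = mex{5,4,2,1,0} = 3
G(16) = mex{3,5,3,2,1} = 0
G(17) = mex{0,3,4,3,2} = 1
G(18) = mex{1,0,5,4,3} = 2
G(19) = mex{2,1,3,5,4} = 0
G_A(19) = 0.
Stack B, S = {2, 3}:
n : 0 1 2 3 4 5 6 7
G : 0 0 1 1 2 0 0 1
G_B(7) = 1.
Stack C, S = {2, 3, 4, 5}:
G(0) = 0
G(1) = mex{} = 0
G(2) = mex{0} = 1
G(3) = mex{0,0} = 1
G(4) = mex{1,0,0} = 2
G(5) = mex{1,1,0,0} = 2
G(6) = mex{2,1,1,0} = 3
G(7) = mex{2,2,1,1} = 0
G(8) = mex{3,2,2,1} = 0
G(9) = mex{0,3,2,2} = 1
G(10) = mex{0,0,3,2} = 1
G(11) = mex{1,0,0,3} = 2
G(12) = mex{1,1,0,0} = 2
G(13) = mex{2,1,1,0} = 3
G(14) = mex{2,2,1,1} = 0
G(15) = mex{3,2,2,1} = 0
G(16) = mex{0,3,2,2} = 1
G(17) = mex{0,0,3,2} = 1
G(18) = mex{1,0,0,3} = 2
G(19) = mex{1,1,0,0} = 2
G(20) = mex{2,1,1,0} = 3
G(21) = mex{2,2,1,1} = 0
G(22) = mex{3,2,2,1} = 0
G(23) = mex{0,3,2,2} = 1
G(24) = mex{0,0,3,2} = 1
G(25) = mex{1,0,0,3} = 2
G(26) = mex{1,1,0,0} = 2
G_C(26) = 2.
Combined Grundy value = 0 ⊕ 1 ⊕ 2 = 3.
A winning move leaves total XOR = 0, i.e. changes one component's Grundy value g to g ⊕ X where X is the current total.
Stack A: need g' = 0⊕3 = 3. Options: 19−1→G=2, 19−2→G=1, 19−7→G=3, 19−8→G=5, 19−9→G=4. Hits: 1.
Stack B: need g' = 1⊕3 = 2. Options: 7−2→G=0, 7−3→G=2. Hits: 1.
Stack C: need g' = 2⊕3 = 1. Options: 26−2→G=1, 26−3→G=1, 26−4→G=0, 26−5→G=0. Hits: 2.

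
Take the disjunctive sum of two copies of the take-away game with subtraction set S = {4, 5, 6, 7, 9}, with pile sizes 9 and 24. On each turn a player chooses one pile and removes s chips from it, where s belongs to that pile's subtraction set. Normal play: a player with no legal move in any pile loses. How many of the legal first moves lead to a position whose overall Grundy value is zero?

0

All piles use S = {4, 5, 6, 7, 9}:
n :  0  1  2  3  4  5  6  7  8  9 10 11 12 13 14 15 16 17 18 19 20 21 22 23 24
G :  0  0  0  0  1  1  1  1  2  2  2  2  3  0  0  0  0  1  1  1  1  2  2  2  2
Pile A: G(9) = 2.
Pile B: G(24) = 2.
Combined Grundy value = 2 ⊕ 2 = 0.
A winning move leaves total XOR = 0, i.e. changes one component's Grundy value g to g ⊕ X where X is the current total.
Pile A: target g' = 2⊕0 = 2, but every legal move changes the Grundy value (mex property), so 0 moves.
Pile B: target g' = 2⊕0 = 2, but every legal move changes the Grundy value (mex property), so 0 moves.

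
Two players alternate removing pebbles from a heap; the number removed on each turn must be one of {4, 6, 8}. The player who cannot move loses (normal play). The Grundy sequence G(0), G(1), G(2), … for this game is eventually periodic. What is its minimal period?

n :  0  1  2  3  4  5  6  7  8  9 10 11 12 13 14 15 16 17 18 19 20 21 22 23 24 25
G :  0  0  0  0  1  1  1  1  2  2  2  2  0  0  0  0  1  1  1  1  2  2  2  2  0  0
G(n+12) = G(n) holds for n = 0,…,7 (a full window of length max(S) = 8), so the sequence is purely periodic with period 12.

12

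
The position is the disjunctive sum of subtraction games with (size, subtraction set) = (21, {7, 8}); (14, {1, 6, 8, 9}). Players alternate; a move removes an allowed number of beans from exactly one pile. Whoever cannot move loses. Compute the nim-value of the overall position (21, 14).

Pile A, S = {7, 8}:
n :  0  1  2  3  4  5  6  7  8  9 10 11 12 13 14 15 16 17 18 19 20 21
G :  0  0  0  0  0  0  0  1  1  1  1  1  1  1  2  0  0  0  0  0  0  0
G_A(21) = 0.
Pile B, S = {1, 6, 8, 9}:
n :  0  1  2  3  4  5  6  7  8  9 10 11 12 13 14
G :  0  1  0  1  0  1  2  0  1  2  3  2  3  2  0
G_B(14) = 0.
Combined Grundy value = 0 ⊕ 0 = 0.

0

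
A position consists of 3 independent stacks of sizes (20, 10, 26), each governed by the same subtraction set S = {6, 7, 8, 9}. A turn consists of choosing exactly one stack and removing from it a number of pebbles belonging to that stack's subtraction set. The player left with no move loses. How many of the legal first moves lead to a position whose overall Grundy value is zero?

0

All stacks use S = {6, 7, 8, 9}:
n :  0  1  2  3  4  5  6  7  8  9 10 11 12 13 14 15 16 17 18 19 20 21 22 23 24 25 26
G :  0  0  0  0  0  0  1  1  1  1  1  1  2  2  2  0  0  0  0  0  0  1  1  1  1  1  1
Stack A: G(20) = 0.
Stack B: G(10) = 1.
Stack C: G(26) = 1.
Combined Grundy value = 0 ⊕ 1 ⊕ 1 = 0.
A winning move leaves total XOR = 0, i.e. changes one component's Grundy value g to g ⊕ X where X is the current total.
Stack A: target g' = 0⊕0 = 0, but every legal move changes the Grundy value (mex property), so 0 moves.
Stack B: target g' = 1⊕0 = 1, but every legal move changes the Grundy value (mex property), so 0 moves.
Stack C: target g' = 1⊕0 = 1, but every legal move changes the Grundy value (mex property), so 0 moves.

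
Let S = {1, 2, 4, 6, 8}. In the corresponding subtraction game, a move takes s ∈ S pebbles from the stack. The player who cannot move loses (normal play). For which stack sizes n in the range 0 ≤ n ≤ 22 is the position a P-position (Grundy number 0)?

G(0) = 0
G(1) = mex{0} = 1
G(2) = mex{1,0} = 2
G(3) = mex{2,1} = 0
G(4) = mex{0,2,0} = 1
G(5) = mex{1,0,1} = 2
G(6) = mex{2,1,2,0} = 3
G(7) = mex{3,2,0,1} = 4
G(8) = mex{4,3,1,2,0} = 5
G(9) = mex{5,4,2,0,1} = 3
G(10) = mex{3,5,3,1,2} = 0
G(11) = mex{0,3,4,2,0} = 1
G(12) = mex{1,0,5,3,1} = 2
G(13) = mex{2,1,3,4,2} = 0
G(14) = mex{0,2,0,5,3} = 1
G(15) = mex{1,0,1,3,4} = 2
G(16) = mex{2,1,2,0,5} = 3
G(17) = mex{3,2,0,1,3} = 4
G(18) = mex{4,3,1,2,0} = 5
G(19) = mex{5,4,2,0,1} = 3
G(20) = mex{3,5,3,1,2} = 0
G(21) = mex{0,3,4,2,0} = 1
G(22) = mex{1,0,5,3,1} = 2
P-positions are exactly the n with G(n) = 0.

0, 3, 10, 13, 20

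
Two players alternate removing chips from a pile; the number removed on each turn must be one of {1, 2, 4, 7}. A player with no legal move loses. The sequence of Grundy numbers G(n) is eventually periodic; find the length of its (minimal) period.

G(0) = 0
G(1) = mex{0} = 1
G(2) = mex{1,0} = 2
G(3) = mex{2,1} = 0
G(4) = mex{0,2,0} = 1
G(5) = mex{1,0,1} = 2
G(6) = mex{2,1,2} = 0
G(7) = mex{0,2,0,0} = 1
G(8) = mex{1,0,1,1} = 2
G(9) = mex{2,1,2,2} = 0
G(10) = mex{0,2,0,0} = 1
G(11) = mex{1,0,1,1} = 2
G(12) = mex{2,1,2,2} = 0
G(13) = mex{0,2,0,0} = 1
G(14) = mex{1,0,1,1} = 2
G(n+3) = G(n) holds for n = 0,…,6 (a full window of length max(S) = 7), so the sequence is purely periodic with period 3.

3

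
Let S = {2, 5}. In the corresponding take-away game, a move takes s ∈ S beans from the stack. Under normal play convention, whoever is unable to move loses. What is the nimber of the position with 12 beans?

G(0) = 0
G(1) = mex{} = 0
G(2) = mex{0} = 1
G(3) = mex{0} = 1
G(4) = mex{1} = 0
G(5) = mex{1,0} = 2
G(6) = mex{0,0} = 1
G(7) = mex{2,1} = 0
G(8) = mex{1,1} = 0
G(9) = mex{0,0} = 1
G(10) = mex{0,2} = 1
G(11) = mex{1,1} = 0
G(12) = mex{1,0} = 2

2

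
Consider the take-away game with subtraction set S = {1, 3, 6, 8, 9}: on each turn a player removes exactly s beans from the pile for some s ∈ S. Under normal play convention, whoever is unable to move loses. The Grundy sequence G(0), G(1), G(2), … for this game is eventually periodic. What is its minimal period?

14

G(0) = 0
G(1) = mex{0} = 1
G(2) = mex{1} = 0
G(3) = mex{0,0} = 1
G(4) = mex{1,1} = 0
G(5) = mex{0,0} = 1
G(6) = mex{1,1,0} = 2
G(7) = mex{2,0,1} = 3
G(8) = mex{3,1,0,0} = 2
G(9) = mex{2,2,1,1,0} = 3
G(10) = mex{3,3,0,0,1} = 2
G(11) = mex{2,2,1,1,0} = 3
G(12) = mex{3,3,2,0,1} = 4
G(13) = mex{4,2,3,1,0} = 5
G(14) = mex{5,3,2,2,1} = 0
G(15) = mex{0,4,3,3,2} = 1
G(16) = mex{1,5,2,2,3} = 0
G(17) = mex{0,0,3,3,2} = 1
G(18) = mex{1,1,4,2,3} = 0
G(19) = mex{0,0,5,3,2} = 1
G(20) = mex{1,1,0,4,3} = 2
G(21) = mex{2,0,1,5,4} = 3
G(22) = mex{3,1,0,0,5} = 2
G(23) = mex{2,2,1,1,0} = 3
G(24) = mex{3,3,0,0,1} = 2
G(25) = mex{2,2,1,1,0} = 3
G(26) = mex{3,3,2,0,1} = 4
G(27) = mex{4,2,3,1,0} = 5
G(28) = mex{5,3,2,2,1} = 0
G(29) = mex{0,4,3,3,2} = 1
G(n+14) = G(n) holds for n = 0,…,8 (a full window of length max(S) = 9), so the sequence is purely periodic with period 14.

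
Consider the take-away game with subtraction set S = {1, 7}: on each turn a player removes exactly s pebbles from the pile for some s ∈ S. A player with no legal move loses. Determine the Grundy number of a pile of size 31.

G(0) = 0
G(1) = mex{0} = 1
G(2) = mex{1} = 0
G(3) = mex{0} = 1
G(4) = mex{1} = 0
G(5) = mex{0} = 1
G(6) = mex{1} = 0
G(7) = mex{0,0} = 1
G(8) = mex{1,1} = 0
G(9) = mex{0,0} = 1
G(10) = mex{1,1} = 0
G(11) = mex{0,0} = 1
G(12) = mex{1,1} = 0
G(13) = mex{0,0} = 1
G(14) = mex{1,1} = 0
G(15) = mex{0,0} = 1
G(16) = mex{1,1} = 0
G(17) = mex{0,0} = 1
G(18) = mex{1,1} = 0
G(19) = mex{0,0} = 1
G(20) = mex{1,1} = 0
G(21) = mex{0,0} = 1
G(22) = mex{1,1} = 0
G(23) = mex{0,0} = 1
G(24) = mex{1,1} = 0
G(25) = mex{0,0} = 1
G(26) = mex{1,1} = 0
G(27) = mex{0,0} = 1
G(28) = mex{1,1} = 0
G(29) = mex{0,0} = 1
G(30) = mex{1,1} = 0
G(31) = mex{0,0} = 1

1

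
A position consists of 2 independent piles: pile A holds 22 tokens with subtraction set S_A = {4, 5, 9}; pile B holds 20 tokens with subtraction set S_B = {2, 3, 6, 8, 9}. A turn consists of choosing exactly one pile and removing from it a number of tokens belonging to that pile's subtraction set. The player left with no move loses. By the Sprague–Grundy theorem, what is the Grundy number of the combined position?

Pile A, S = {4, 5, 9}:
G(0) = 0
G(1) = mex{} = 0
G(2) = mex{} = 0
G(3) = mex{} = 0
G(4) = mex{0} = 1
G(5) = mex{0,0} = 1
G(6) = mex{0,0} = 1
G(7) = mex{0,0} = 1
G(8) = mex{1,0} = 2
G(9) = mex{1,1,0} = 2
G(10) = mex{1,1,0} = 2
G(11) = mex{1,1,0} = 2
G(12) = mex{2,1,0} = 3
G(13) = mex{2,2,1} = 0
G(14) = mex{2,2,1} = 0
G(15) = mex{2,2,1} = 0
G(16) = mex{3,2,1} = 0
G(17) = mex{0,3,2} = 1
G(18) = mex{0,0,2} = 1
G(19) = mex{0,0,2} = 1
G(20) = mex{0,0,2} = 1
G(21) = mex{1,0,3} = 2
G(22) = mex{1,1,0} = 2
G_A(22) = 2.
Pile B, S = {2, 3, 6, 8, 9}:
G(0) = 0
G(1) = mex{} = 0
G(2) = mex{0} = 1
G(3) = mex{0,0} = 1
G(4) = mex{1,0} = 2
G(5) = mex{1,1} = 0
G(6) = mex{2,1,0} = 3
G(7) = mex{0,2,0} = 1
G(8) = mex{3,0,1,0} = 2
G(9) = mex{1,3,1,0,0} = 2
G(10) = mex{2,1,2,1,0} = 3
G(11) = mex{2,2,0,1,1} = 3
G(12) = mex{3,2,3,2,1} = 0
G(13) = mex{3,3,1,0,2} = 4
G(14) = mex{0,3,2,3,0} = 1
G(15) = mex{4,0,2,1,3} = 5
G(16) = mex{1,4,3,2,1} = 0
G(17) = mex{5,1,3,2,2} = 0
G(18) = mex{0,5,0,3,2} = 1
G(19) = mex{0,0,4,3,3} = 1
G(20) = mex{1,0,1,0,3} = 2
G_B(20) = 2.
Combined Grundy value = 2 ⊕ 2 = 0.

0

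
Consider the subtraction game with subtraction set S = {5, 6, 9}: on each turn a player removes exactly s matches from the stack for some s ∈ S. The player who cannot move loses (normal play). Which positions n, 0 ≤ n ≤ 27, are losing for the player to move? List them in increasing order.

n :  0  1  2  3  4  5  6  7  8  9 10 11 12 13 14 15 16 17 18 19 20 21 22 23 24 25 26 27
G :  0  0  0  0  0  1  1  1  1  1  2  2  2  2  0  0  0  0  0  1  1  1  1  1  2  2  2  2
P-positions are exactly the n with G(n) = 0.

0, 1, 2, 3, 4, 14, 15, 16, 17, 18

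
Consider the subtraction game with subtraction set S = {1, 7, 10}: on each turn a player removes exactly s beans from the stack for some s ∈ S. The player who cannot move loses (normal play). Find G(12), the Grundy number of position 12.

2

G(0) = 0
G(1) = mex{0} = 1
G(2) = mex{1} = 0
G(3) = mex{0} = 1
G(4) = mex{1} = 0
G(5) = mex{0} = 1
G(6) = mex{1} = 0
G(7) = mex{0,0} = 1
G(8) = mex{1,1} = 0
G(9) = mex{0,0} = 1
G(10) = mex{1,1,0} = 2
G(11) = mex{2,0,1} = 3
G(12) = mex{3,1,0} = 2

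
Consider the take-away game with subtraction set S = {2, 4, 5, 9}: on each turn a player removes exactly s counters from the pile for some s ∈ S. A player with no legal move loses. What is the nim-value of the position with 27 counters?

G(0) = 0
G(1) = mex{} = 0
G(2) = mex{0} = 1
G(3) = mex{0} = 1
G(4) = mex{1,0} = 2
G(5) = mex{1,0,0} = 2
G(6) = mex{2,1,0} = 3
G(7) = mex{2,1,1} = 0
G(8) = mex{3,2,1} = 0
G(9) = mex{0,2,2,0} = 1
G(10) = mex{0,3,2,0} = 1
G(11) = mex{1,0,3,1} = 2
G(12) = mex{1,0,0,1} = 2
G(13) = mex{2,1,0,2} = 3
G(14) = mex{2,1,1,2} = 0
G(15) = mex{3,2,1,3} = 0
G(16) = mex{0,2,2,0} = 1
G(17) = mex{0,3,2,0} = 1
G(18) = mex{1,0,3,1} = 2
G(19) = mex{1,0,0,1} = 2
G(20) = mex{2,1,0,2} = 3
G(21) = mex{2,1,1,2} = 0
G(22) = mex{3,2,1,3} = 0
G(23) = mex{0,2,2,0} = 1
G(24) = mex{0,3,2,0} = 1
G(25) = mex{1,0,3,1} = 2
G(26) = mex{1,0,0,1} = 2
G(27) = mex{2,1,0,2} = 3

3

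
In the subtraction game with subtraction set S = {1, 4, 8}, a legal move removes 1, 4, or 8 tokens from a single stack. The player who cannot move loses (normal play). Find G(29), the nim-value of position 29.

G(0) = 0
G(1) = mex{0} = 1
G(2) = mex{1} = 0
G(3) = mex{0} = 1
G(4) = mex{1,0} = 2
G(5) = mex{2,1} = 0
G(6) = mex{0,0} = 1
G(7) = mex{1,1} = 0
G(8) = mex{0,2,0} = 1
G(9) = mex{1,0,1} = 2
G(10) = mex{2,1,0} = 3
G(11) = mex{3,0,1} = 2
G(12) = mex{2,1,2} = 0
G(13) = mex{0,2,0} = 1
G(14) = mex{1,3,1} = 0
G(15) = mex{0,2,0} = 1
G(16) = mex{1,0,1} = 2
G(17) = mex{2,1,2} = 0
G(18) = mex{0,0,3} = 1
G(19) = mex{1,1,2} = 0
G(20) = mex{0,2,0} = 1
G(21) = mex{1,0,1} = 2
G(22) = mex{2,1,0} = 3
G(23) = mex{3,0,1} = 2
G(24) = mex{2,1,2} = 0
G(25) = mex{0,2,0} = 1
G(26) = mex{1,3,1} = 0
G(27) = mex{0,2,0} = 1
G(28) = mex{1,0,1} = 2
G(29) = mex{2,1,2} = 0

0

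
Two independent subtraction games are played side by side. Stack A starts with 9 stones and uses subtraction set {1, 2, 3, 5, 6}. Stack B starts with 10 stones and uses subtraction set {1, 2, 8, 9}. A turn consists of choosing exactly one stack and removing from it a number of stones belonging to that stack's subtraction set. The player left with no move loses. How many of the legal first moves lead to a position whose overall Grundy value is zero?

3

Stack A, S = {1, 2, 3, 5, 6}:
G(0) = 0
G(1) = mex{0} = 1
G(2) = mex{1,0} = 2
G(3) = mex{2,1,0} = 3
G(4) = mex{3,2,1} = 0
G(5) = mex{0,3,2,0} = 1
G(6) = mex{1,0,3,1,0} = 2
G(7) = mex{2,1,0,2,1} = 3
G(8) = mex{3,2,1,3,2} = 0
G(9) = mex{0,3,2,0,3} = 1
G_A(9) = 1.
Stack B, S = {1, 2, 8, 9}:
n :  0  1  2  3  4  5  6  7  8  9 10
G :  0  1  2  0  1  2  0  1  2  3  0
G_B(10) = 0.
Combined Grundy value = 1 ⊕ 0 = 1.
A winning move leaves total XOR = 0, i.e. changes one component's Grundy value g to g ⊕ X where X is the current total.
Stack A: need g' = 1⊕1 = 0. Options: 9−1→G=0, 9−2→G=3, 9−3→G=2, 9−5→G=0, 9−6→G=3. Hits: 2.
Stack B: need g' = 0⊕1 = 1. Options: 10−1→G=3, 10−2→G=2, 10−8→G=2, 10−9→G=1. Hits: 1.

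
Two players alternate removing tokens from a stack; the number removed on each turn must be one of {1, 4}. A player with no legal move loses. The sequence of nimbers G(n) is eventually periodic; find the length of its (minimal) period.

5

G(0) = 0
G(1) = mex{0} = 1
G(2) = mex{1} = 0
G(3) = mex{0} = 1
G(4) = mex{1,0} = 2
G(5) = mex{2,1} = 0
G(6) = mex{0,0} = 1
G(7) = mex{1,1} = 0
G(8) = mex{0,2} = 1
G(9) = mex{1,0} = 2
G(10) = mex{2,1} = 0
G(11) = mex{0,0} = 1
G(12) = mex{1,1} = 0
G(13) = mex{0,2} = 1
G(14) = mex{1,0} = 2
G(n+5) = G(n) holds for n = 0,…,3 (a full window of length max(S) = 4), so the sequence is purely periodic with period 5.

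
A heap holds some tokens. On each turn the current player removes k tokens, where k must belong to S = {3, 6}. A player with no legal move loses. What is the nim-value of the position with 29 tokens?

0

G(0) = 0
G(1) = mex{} = 0
G(2) = mex{} = 0
G(3) = mex{0} = 1
G(4) = mex{0} = 1
G(5) = mex{0} = 1
G(6) = mex{1,0} = 2
G(7) = mex{1,0} = 2
G(8) = mex{1,0} = 2
G(9) = mex{2,1} = 0
G(10) = mex{2,1} = 0
G(11) = mex{2,1} = 0
G(12) = mex{0,2} = 1
G(13) = mex{0,2} = 1
G(14) = mex{0,2} = 1
G(15) = mex{1,0} = 2
G(16) = mex{1,0} = 2
G(17) = mex{1,0} = 2
G(18) = mex{2,1} = 0
G(19) = mex{2,1} = 0
G(20) = mex{2,1} = 0
G(21) = mex{0,2} = 1
G(22) = mex{0,2} = 1
G(23) = mex{0,2} = 1
G(24) = mex{1,0} = 2
G(25) = mex{1,0} = 2
G(26) = mex{1,0} = 2
G(27) = mex{2,1} = 0
G(28) = mex{2,1} = 0
G(29) = mex{2,1} = 0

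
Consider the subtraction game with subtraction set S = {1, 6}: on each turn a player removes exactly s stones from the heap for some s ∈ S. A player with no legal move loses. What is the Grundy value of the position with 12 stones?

G(0) = 0
G(1) = mex{0} = 1
G(2) = mex{1} = 0
G(3) = mex{0} = 1
G(4) = mex{1} = 0
G(5) = mex{0} = 1
G(6) = mex{1,0} = 2
G(7) = mex{2,1} = 0
G(8) = mex{0,0} = 1
G(9) = mex{1,1} = 0
G(10) = mex{0,0} = 1
G(11) = mex{1,1} = 0
G(12) = mex{0,2} = 1

1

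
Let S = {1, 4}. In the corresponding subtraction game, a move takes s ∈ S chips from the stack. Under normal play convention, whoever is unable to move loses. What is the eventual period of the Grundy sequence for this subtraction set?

5

n :  0  1  2  3  4  5  6  7  8  9 10 11 12 13 14
G :  0  1  0  1  2  0  1  0  1  2  0  1  0  1  2
G(n+5) = G(n) holds for n = 0,…,3 (a full window of length max(S) = 4), so the sequence is purely periodic with period 5.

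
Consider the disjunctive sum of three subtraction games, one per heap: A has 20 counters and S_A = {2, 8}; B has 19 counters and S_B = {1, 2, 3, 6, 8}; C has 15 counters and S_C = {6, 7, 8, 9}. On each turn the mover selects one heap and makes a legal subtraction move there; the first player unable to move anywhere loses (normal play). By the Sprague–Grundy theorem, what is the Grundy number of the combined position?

1

Heap A, S = {2, 8}:
n :  0  1  2  3  4  5  6  7  8  9 10 11 12 13 14 15 16 17 18 19 20
G :  0  0  1  1  0  0  1  1  2  2  0  0  1  1  0  0  1  1  2  2  0
G_A(20) = 0.
Heap B, S = {1, 2, 3, 6, 8}:
n :  0  1  2  3  4  5  6  7  8  9 10 11 12 13 14 15 16 17 18 19
G :  0  1  2  3  0  1  2  3  4  0  1  2  3  0  1  2  3  4  0  1
G_B(19) = 1.
Heap C, S = {6, 7, 8, 9}:
n :  0  1  2  3  4  5  6  7  8  9 10 11 12 13 14 15
G :  0  0  0  0  0  0  1  1  1  1  1  1  2  2  2  0
G_C(15) = 0.
Combined Grundy value = 0 ⊕ 1 ⊕ 0 = 1.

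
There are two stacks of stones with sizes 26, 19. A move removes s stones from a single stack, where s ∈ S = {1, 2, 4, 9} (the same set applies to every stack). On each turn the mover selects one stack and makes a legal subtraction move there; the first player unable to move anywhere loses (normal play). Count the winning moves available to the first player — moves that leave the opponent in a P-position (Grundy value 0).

3

All stacks use S = {1, 2, 4, 9}:
n :  0  1  2  3  4  5  6  7  8  9 10 11 12 13 14 15 16 17 18 19 20 21 22 23 24 25 26
G :  0  1  2  0  1  2  0  1  2  3  4  0  1  2  0  1  2  0  1  2  3  4  0  1  2  0  1
Stack A: G(26) = 1.
Stack B: G(19) = 2.
Combined Grundy value = 1 ⊕ 2 = 3.
A winning move leaves total XOR = 0, i.e. changes one component's Grundy value g to g ⊕ X where X is the current total.
Stack A: need g' = 1⊕3 = 2. Options: 26−1→G=0, 26−2→G=2, 26−4→G=0, 26−9→G=0. Hits: 1.
Stack B: need g' = 2⊕3 = 1. Options: 19−1→G=1, 19−2→G=0, 19−4→G=1, 19−9→G=4. Hits: 2.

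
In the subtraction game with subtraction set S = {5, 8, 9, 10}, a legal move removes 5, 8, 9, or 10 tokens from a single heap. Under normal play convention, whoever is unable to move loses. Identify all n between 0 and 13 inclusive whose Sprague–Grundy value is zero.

n :  0  1  2  3  4  5  6  7  8  9 10 11 12 13
G :  0  0  0  0  0  1  1  1  1  1  2  2  2  2
P-positions are exactly the n with G(n) = 0.

0, 1, 2, 3, 4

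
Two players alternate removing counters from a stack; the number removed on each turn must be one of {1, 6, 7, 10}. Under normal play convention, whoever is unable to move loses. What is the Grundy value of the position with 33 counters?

3

G(0) = 0
G(1) = mex{0} = 1
G(2) = mex{1} = 0
G(3) = mex{0} = 1
G(4) = mex{1} = 0
G(5) = mex{0} = 1
G(6) = mex{1,0} = 2
G(7) = mex{2,1,0} = 3
G(8) = mex{3,0,1} = 2
G(9) = mex{2,1,0} = 3
G(10) = mex{3,0,1,0} = 2
G(11) = mex{2,1,0,1} = 3
G(12) = mex{3,2,1,0} = 4
G(13) = mex{4,3,2,1} = 0
G(14) = mex{0,2,3,0} = 1
G(15) = mex{1,3,2,1} = 0
G(16) = mex{0,2,3,2} = 1
G(17) = mex{1,3,2,3} = 0
G(18) = mex{0,4,3,2} = 1
G(19) = mex{1,0,4,3} = 2
G(20) = mex{2,1,0,2} = 3
G(21) = mex{3,0,1,3} = 2
G(22) = mex{2,1,0,4} = 3
G(23) = mex{3,0,1,0} = 2
G(24) = mex{2,1,0,1} = 3
G(25) = mex{3,2,1,0} = 4
G(26) = mex{4,3,2,1} = 0
G(27) = mex{0,2,3,0} = 1
G(28) = mex{1,3,2,1} = 0
G(29) = mex{0,2,3,2} = 1
G(30) = mex{1,3,2,3} = 0
G(31) = mex{0,4,3,2} = 1
G(32) = mex{1,0,4,3} = 2
G(33) = mex{2,1,0,2} = 3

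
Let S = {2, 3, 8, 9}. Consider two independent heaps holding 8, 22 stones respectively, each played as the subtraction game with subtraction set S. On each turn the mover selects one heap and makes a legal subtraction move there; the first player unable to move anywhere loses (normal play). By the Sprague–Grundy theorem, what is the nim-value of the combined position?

1

All heaps use S = {2, 3, 8, 9}:
G(0) = 0
G(1) = mex{} = 0
G(2) = mex{0} = 1
G(3) = mex{0,0} = 1
G(4) = mex{1,0} = 2
G(5) = mex{1,1} = 0
G(6) = mex{2,1} = 0
G(7) = mex{0,2} = 1
G(8) = mex{0,0,0} = 1
G(9) = mex{1,0,0,0} = 2
G(10) = mex{1,1,1,0} = 2
G(11) = mex{2,1,1,1} = 0
G(12) = mex{2,2,2,1} = 0
G(13) = mex{0,2,0,2} = 1
G(14) = mex{0,0,0,0} = 1
G(15) = mex{1,0,1,0} = 2
G(16) = mex{1,1,1,1} = 0
G(17) = mex{2,1,2,1} = 0
G(18) = mex{0,2,2,2} = 1
G(19) = mex{0,0,0,2} = 1
G(20) = mex{1,0,0,0} = 2
G(21) = mex{1,1,1,0} = 2
G(22) = mex{2,1,1,1} = 0
Heap A: G(8) = 1.
Heap B: G(22) = 0.
Combined Grundy value = 1 ⊕ 0 = 1.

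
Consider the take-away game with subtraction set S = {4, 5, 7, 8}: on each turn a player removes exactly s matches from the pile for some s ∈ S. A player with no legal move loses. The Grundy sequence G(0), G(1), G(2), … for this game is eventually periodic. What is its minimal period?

G(0) = 0
G(1) = mex{} = 0
G(2) = mex{} = 0
G(3) = mex{} = 0
G(4) = mex{0} = 1
G(5) = mex{0,0} = 1
G(6) = mex{0,0} = 1
G(7) = mex{0,0,0} = 1
G(8) = mex{1,0,0,0} = 2
G(9) = mex{1,1,0,0} = 2
G(10) = mex{1,1,0,0} = 2
G(11) = mex{1,1,1,0} = 2
G(12) = mex{2,1,1,1} = 0
G(13) = mex{2,2,1,1} = 0
G(14) = mex{2,2,1,1} = 0
G(15) = mex{2,2,2,1} = 0
G(16) = mex{0,2,2,2} = 1
G(17) = mex{0,0,2,2} = 1
G(18) = mex{0,0,2,2} = 1
G(19) = mex{0,0,0,2} = 1
G(20) = mex{1,0,0,0} = 2
G(21) = mex{1,1,0,0} = 2
G(22) = mex{1,1,0,0} = 2
G(23) = mex{1,1,1,0} = 2
G(24) = mex{2,1,1,1} = 0
G(25) = mex{2,2,1,1} = 0
G(n+12) = G(n) holds for n = 0,…,7 (a full window of length max(S) = 8), so the sequence is purely periodic with period 12.

12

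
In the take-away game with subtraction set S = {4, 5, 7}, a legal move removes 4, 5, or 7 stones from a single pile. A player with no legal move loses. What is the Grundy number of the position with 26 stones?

G(0) = 0
G(1) = mex{} = 0
G(2) = mex{} = 0
G(3) = mex{} = 0
G(4) = mex{0} = 1
G(5) = mex{0,0} = 1
G(6) = mex{0,0} = 1
G(7) = mex{0,0,0} = 1
G(8) = mex{1,0,0} = 2
G(9) = mex{1,1,0} = 2
G(10) = mex{1,1,0} = 2
G(11) = mex{1,1,1} = 0
G(12) = mex{2,1,1} = 0
G(13) = mex{2,2,1} = 0
G(14) = mex{2,2,1} = 0
G(15) = mex{0,2,2} = 1
G(16) = mex{0,0,2} = 1
G(17) = mex{0,0,2} = 1
G(18) = mex{0,0,0} = 1
G(19) = mex{1,0,0} = 2
G(20) = mex{1,1,0} = 2
G(21) = mex{1,1,0} = 2
G(22) = mex{1,1,1} = 0
G(23) = mex{2,1,1} = 0
G(24) = mex{2,2,1} = 0
G(25) = mex{2,2,1} = 0
G(26) = mex{0,2,2} = 1

1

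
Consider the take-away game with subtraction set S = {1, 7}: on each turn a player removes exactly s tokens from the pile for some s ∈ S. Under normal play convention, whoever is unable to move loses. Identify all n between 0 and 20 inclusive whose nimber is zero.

G(0) = 0
G(1) = mex{0} = 1
G(2) = mex{1} = 0
G(3) = mex{0} = 1
G(4) = mex{1} = 0
G(5) = mex{0} = 1
G(6) = mex{1} = 0
G(7) = mex{0,0} = 1
G(8) = mex{1,1} = 0
G(9) = mex{0,0} = 1
G(10) = mex{1,1} = 0
G(11) = mex{0,0} = 1
G(12) = mex{1,1} = 0
G(13) = mex{0,0} = 1
G(14) = mex{1,1} = 0
G(15) = mex{0,0} = 1
G(16) = mex{1,1} = 0
G(17) = mex{0,0} = 1
G(18) = mex{1,1} = 0
G(19) = mex{0,0} = 1
G(20) = mex{1,1} = 0
P-positions are exactly the n with G(n) = 0.

0, 2, 4, 6, 8, 10, 12, 14, 16, 18, 20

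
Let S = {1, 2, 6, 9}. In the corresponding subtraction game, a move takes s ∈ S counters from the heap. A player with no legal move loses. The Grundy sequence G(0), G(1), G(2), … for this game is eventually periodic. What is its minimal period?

G(0) = 0
G(1) = mex{0} = 1
G(2) = mex{1,0} = 2
G(3) = mex{2,1} = 0
G(4) = mex{0,2} = 1
G(5) = mex{1,0} = 2
G(6) = mex{2,1,0} = 3
G(7) = mex{3,2,1} = 0
G(8) = mex{0,3,2} = 1
G(9) = mex{1,0,0,0} = 2
G(10) = mex{2,1,1,1} = 0
G(11) = mex{0,2,2,2} = 1
G(12) = mex{1,0,3,0} = 2
G(13) = mex{2,1,0,1} = 3
G(14) = mex{3,2,1,2} = 0
G(15) = mex{0,3,2,3} = 1
G(16) = mex{1,0,0,0} = 2
G(17) = mex{2,1,1,1} = 0
G(n+7) = G(n) holds for n = 0,…,8 (a full window of length max(S) = 9), so the sequence is purely periodic with period 7.

7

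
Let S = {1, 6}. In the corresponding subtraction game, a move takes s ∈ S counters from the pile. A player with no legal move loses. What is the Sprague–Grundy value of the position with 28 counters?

n :  0  1  2  3  4  5  6  7  8  9 10 11 12 13 14 15 16 17 18 19 20 21 22 23 24 25 26 27 28
G :  0  1  0  1  0  1  2  0  1  0  1  0  1  2  0  1  0  1  0  1  2  0  1  0  1  0  1  2  0

0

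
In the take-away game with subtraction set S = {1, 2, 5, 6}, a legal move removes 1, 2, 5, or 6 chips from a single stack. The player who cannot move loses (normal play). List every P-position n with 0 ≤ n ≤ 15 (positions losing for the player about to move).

G(0) = 0
G(1) = mex{0} = 1
G(2) = mex{1,0} = 2
G(3) = mex{2,1} = 0
G(4) = mex{0,2} = 1
G(5) = mex{1,0,0} = 2
G(6) = mex{2,1,1,0} = 3
G(7) = mex{3,2,2,1} = 0
G(8) = mex{0,3,0,2} = 1
G(9) = mex{1,0,1,0} = 2
G(10) = mex{2,1,2,1} = 0
G(11) = mex{0,2,3,2} = 1
G(12) = mex{1,0,0,3} = 2
G(13) = mex{2,1,1,0} = 3
G(14) = mex{3,2,2,1} = 0
G(15) = mex{0,3,0,2} = 1
P-positions are exactly the n with G(n) = 0.

0, 3, 7, 10, 14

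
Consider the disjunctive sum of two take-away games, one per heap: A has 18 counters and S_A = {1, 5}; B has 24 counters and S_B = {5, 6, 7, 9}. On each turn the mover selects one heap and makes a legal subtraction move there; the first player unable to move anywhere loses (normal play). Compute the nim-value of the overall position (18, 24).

Heap A, S = {1, 5}:
n :  0  1  2  3  4  5  6  7  8  9 10 11 12 13 14 15 16 17 18
G :  0  1  0  1  0  1  0  1  0  1  0  1  0  1  0  1  0  1  0
G_A(18) = 0.
Heap B, S = {5, 6, 7, 9}:
G(0) = 0
G(1) = mex{} = 0
G(2) = mex{} = 0
G(3) = mex{} = 0
G(4) = mex{} = 0
G(5) = mex{0} = 1
G(6) = mex{0,0} = 1
G(7) = mex{0,0,0} = 1
G(8) = mex{0,0,0} = 1
G(9) = mex{0,0,0,0} = 1
G(10) = mex{1,0,0,0} = 2
G(11) = mex{1,1,0,0} = 2
G(12) = mex{1,1,1,0} = 2
G(13) = mex{1,1,1,0} = 2
G(14) = mex{1,1,1,1} = 0
G(15) = mex{2,1,1,1} = 0
G(16) = mex{2,2,1,1} = 0
G(17) = mex{2,2,2,1} = 0
G(18) = mex{2,2,2,1} = 0
G(19) = mex{0,2,2,2} = 1
G(20) = mex{0,0,2,2} = 1
G(21) = mex{0,0,0,2} = 1
G(22) = mex{0,0,0,2} = 1
G(23) = mex{0,0,0,0} = 1
G(24) = mex{1,0,0,0} = 2
G_B(24) = 2.
Combined Grundy value = 0 ⊕ 2 = 2.

2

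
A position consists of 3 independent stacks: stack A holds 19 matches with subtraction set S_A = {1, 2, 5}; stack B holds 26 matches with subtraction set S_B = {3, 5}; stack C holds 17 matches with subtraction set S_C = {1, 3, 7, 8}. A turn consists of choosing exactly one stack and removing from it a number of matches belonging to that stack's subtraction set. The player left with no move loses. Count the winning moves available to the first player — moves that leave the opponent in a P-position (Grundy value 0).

Stack A, S = {1, 2, 5}:
G(0) = 0
G(1) = mex{0} = 1
G(2) = mex{1,0} = 2
G(3) = mex{2,1} = 0
G(4) = mex{0,2} = 1
G(5) = mex{1,0,0} = 2
G(6) = mex{2,1,1} = 0
G(7) = mex{0,2,2} = 1
G(8) = mex{1,0,0} = 2
G(9) = mex{2,1,1} = 0
G(10) = mex{0,2,2} = 1
G(11) = mex{1,0,0} = 2
G(12) = mex{2,1,1} = 0
G(13) = mex{0,2,2} = 1
G(14) = mex{1,0,0} = 2
G(15) = mex{2,1,1} = 0
G(16) = mex{0,2,2} = 1
G(17) = mex{1,0,0} = 2
G(18) = mex{2,1,1} = 0
G(19) = mex{0,2,2} = 1
G_A(19) = 1.
Stack B, S = {3, 5}:
n :  0  1  2  3  4  5  6  7  8  9 10 11 12 13 14 15 16 17 18 19 20 21 22 23 24 25 26
G :  0  0  0  1  1  1  2  2  0  0  0  1  1  1  2  2  0  0  0  1  1  1  2  2  0  0  0
G_B(26) = 0.
Stack C, S = {1, 3, 7, 8}:
n :  0  1  2  3  4  5  6  7  8  9 10 11 12 13 14 15 16 17
G :  0  1  0  1  0  1  0  1  2  3  2  3  2  3  2  0  1  0
G_C(17) = 0.
Combined Grundy value = 1 ⊕ 0 ⊕ 0 = 1.
A winning move leaves total XOR = 0, i.e. changes one component's Grundy value g to g ⊕ X where X is the current total.
Stack A: need g' = 1⊕1 = 0. Options: 19−1→G=0, 19−2→G=2, 19−5→G=2. Hits: 1.
Stack B: need g' = 0⊕1 = 1. Options: 26−3→G=2, 26−5→G=1. Hits: 1.
Stack C: need g' = 0⊕1 = 1. Options: 17−1→G=1, 17−3→G=2, 17−7→G=2, 17−8→G=3. Hits: 1.

3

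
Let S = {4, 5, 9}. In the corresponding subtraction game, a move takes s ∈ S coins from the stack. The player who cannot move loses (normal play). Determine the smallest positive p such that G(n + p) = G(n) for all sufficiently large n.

13

G(0) = 0
G(1) = mex{} = 0
G(2) = mex{} = 0
G(3) = mex{} = 0
G(4) = mex{0} = 1
G(5) = mex{0,0} = 1
G(6) = mex{0,0} = 1
G(7) = mex{0,0} = 1
G(8) = mex{1,0} = 2
G(9) = mex{1,1,0} = 2
G(10) = mex{1,1,0} = 2
G(11) = mex{1,1,0} = 2
G(12) = mex{2,1,0} = 3
G(13) = mex{2,2,1} = 0
G(14) = mex{2,2,1} = 0
G(15) = mex{2,2,1} = 0
G(16) = mex{3,2,1} = 0
G(17) = mex{0,3,2} = 1
G(18) = mex{0,0,2} = 1
G(19) = mex{0,0,2} = 1
G(20) = mex{0,0,2} = 1
G(21) = mex{1,0,3} = 2
G(22) = mex{1,1,0} = 2
G(23) = mex{1,1,0} = 2
G(24) = mex{1,1,0} = 2
G(25) = mex{2,1,0} = 3
G(26) = mex{2,2,1} = 0
G(27) = mex{2,2,1} = 0
G(n+13) = G(n) holds for n = 0,…,8 (a full window of length max(S) = 9), so the sequence is purely periodic with period 13.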